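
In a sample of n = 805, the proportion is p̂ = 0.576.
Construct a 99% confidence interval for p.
(0.531, 0.621)

Proportion CI:
SE = √(p̂(1-p̂)/n) = √(0.576 · 0.424 / 805) = 0.01742

z* = 2.576
Margin = z* · SE = 2.576 · 0.01742 = 0.0449

CI: 0.576 ± 0.0449 = (0.531, 0.621)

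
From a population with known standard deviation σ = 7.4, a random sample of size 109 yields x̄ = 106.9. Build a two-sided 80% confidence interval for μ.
(105.99, 107.81)

z-interval (σ known):
z* = 1.282 for 80% confidence

Margin of error = z* · σ/√n = 1.282 · 7.4/√109 = 0.91

CI: (106.9 - 0.91, 106.9 + 0.91) = (105.99, 107.81)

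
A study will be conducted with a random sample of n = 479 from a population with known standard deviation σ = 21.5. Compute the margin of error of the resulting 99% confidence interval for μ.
Margin of error = 2.53

Margin of error = z* · σ/√n
= 2.576 · 21.5/√479
= 2.576 · 21.5/21.8861
= 2.53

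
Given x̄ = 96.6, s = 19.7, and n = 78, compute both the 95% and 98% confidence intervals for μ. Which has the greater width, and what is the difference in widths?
98% CI is wider by 1.72

df = 77
95% CI: t* = 1.991, (92.16, 101.04), width = 2 · t* · s/√n = 8.88
98% CI: t* = 2.376, (91.30, 101.90), width = 2 · t* · s/√n = 10.60

The 98% CI is wider by 10.60 - 8.88 = 1.72.
Higher confidence requires a wider interval.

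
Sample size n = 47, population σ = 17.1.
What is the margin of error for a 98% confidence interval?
Margin of error = 5.80

Margin of error = z* · σ/√n
= 2.326 · 17.1/√47
= 2.326 · 17.1/6.8557
= 5.80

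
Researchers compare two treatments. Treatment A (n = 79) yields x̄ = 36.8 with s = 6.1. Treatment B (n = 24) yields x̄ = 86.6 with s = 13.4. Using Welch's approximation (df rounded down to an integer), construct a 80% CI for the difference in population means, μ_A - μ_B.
(-53.51, -46.09)

Difference: x̄₁ - x̄₂ = -49.80
SE = √(s₁²/n₁ + s₂²/n₂) = √(6.1²/79 + 13.4²/24) = 2.8200
df = 25.96 → 25 (Welch–Satterthwaite, rounded down)
t* = 1.316

CI: -49.80 ± 1.316 · 2.8200 = -49.80 ± 3.71 = (-53.51, -46.09)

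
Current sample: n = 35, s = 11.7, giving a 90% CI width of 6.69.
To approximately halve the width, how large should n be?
n ≈ 140

CI width ∝ 1/√n
To reduce width by factor 2, need √n to grow by 2 → need 2² = 4 times as many samples.

Current: n = 35, width = 6.69
New: n = 140, width ≈ 3.28

Width reduced by factor of 6.69/3.28 = 2.04.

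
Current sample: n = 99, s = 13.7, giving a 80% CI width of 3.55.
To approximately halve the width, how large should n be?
n ≈ 396

CI width ∝ 1/√n
To reduce width by factor 2, need √n to grow by 2 → need 2² = 4 times as many samples.

Current: n = 99, width = 3.55
New: n = 396, width ≈ 1.77

Width reduced by factor of 3.55/1.77 = 2.01.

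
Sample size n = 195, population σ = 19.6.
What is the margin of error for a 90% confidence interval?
Margin of error = 2.31

Margin of error = z* · σ/√n
= 1.645 · 19.6/√195
= 1.645 · 19.6/13.9642
= 2.31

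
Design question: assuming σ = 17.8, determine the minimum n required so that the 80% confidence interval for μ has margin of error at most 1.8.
n ≥ 161

For margin E ≤ 1.8:
n ≥ (z* · σ / E)²
n ≥ (1.282 · 17.8 / 1.8)²
n ≥ 160.72

Minimum n = 161 (rounding up)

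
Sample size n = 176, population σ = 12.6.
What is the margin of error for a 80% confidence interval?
Margin of error = 1.22

Margin of error = z* · σ/√n
= 1.282 · 12.6/√176
= 1.282 · 12.6/13.2665
= 1.22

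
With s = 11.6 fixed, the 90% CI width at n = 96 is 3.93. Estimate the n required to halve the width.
n ≈ 384

CI width ∝ 1/√n
To reduce width by factor 2, need √n to grow by 2 → need 2² = 4 times as many samples.

Current: n = 96, width = 3.93
New: n = 384, width ≈ 1.95

Width reduced by factor of 3.93/1.95 = 2.02.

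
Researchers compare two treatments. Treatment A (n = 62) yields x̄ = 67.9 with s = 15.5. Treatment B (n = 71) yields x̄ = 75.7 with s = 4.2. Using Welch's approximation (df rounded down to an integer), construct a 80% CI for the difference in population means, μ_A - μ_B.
(-10.43, -5.17)

Difference: x̄₁ - x̄₂ = -7.80
SE = √(s₁²/n₁ + s₂²/n₂) = √(15.5²/62 + 4.2²/71) = 2.0306
df = 68.83 → 68 (Welch–Satterthwaite, rounded down)
t* = 1.294

CI: -7.80 ± 1.294 · 2.0306 = -7.80 ± 2.63 = (-10.43, -5.17)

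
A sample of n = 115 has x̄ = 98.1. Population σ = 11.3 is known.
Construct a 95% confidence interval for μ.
(96.03, 100.17)

z-interval (σ known):
z* = 1.960 for 95% confidence

Margin of error = z* · σ/√n = 1.960 · 11.3/√115 = 2.07

CI: (98.1 - 2.07, 98.1 + 2.07) = (96.03, 100.17)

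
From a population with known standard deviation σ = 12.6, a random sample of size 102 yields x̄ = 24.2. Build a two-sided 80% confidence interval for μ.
(22.60, 25.80)

z-interval (σ known):
z* = 1.282 for 80% confidence

Margin of error = z* · σ/√n = 1.282 · 12.6/√102 = 1.60

CI: (24.2 - 1.60, 24.2 + 1.60) = (22.60, 25.80)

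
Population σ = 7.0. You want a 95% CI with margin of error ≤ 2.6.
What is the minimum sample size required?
n ≥ 28

For margin E ≤ 2.6:
n ≥ (z* · σ / E)²
n ≥ (1.960 · 7.0 / 2.6)²
n ≥ 27.85

Minimum n = 28 (rounding up)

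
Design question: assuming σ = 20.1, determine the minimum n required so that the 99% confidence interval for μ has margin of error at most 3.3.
n ≥ 247

For margin E ≤ 3.3:
n ≥ (z* · σ / E)²
n ≥ (2.576 · 20.1 / 3.3)²
n ≥ 246.18

Minimum n = 247 (rounding up)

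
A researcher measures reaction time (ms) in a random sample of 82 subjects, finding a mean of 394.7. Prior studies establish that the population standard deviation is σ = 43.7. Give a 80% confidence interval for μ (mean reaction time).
(388.51, 400.89)

z-interval (σ known):
z* = 1.282 for 80% confidence

Margin of error = z* · σ/√n = 1.282 · 43.7/√82 = 6.19

CI: (394.7 - 6.19, 394.7 + 6.19) = (388.51, 400.89)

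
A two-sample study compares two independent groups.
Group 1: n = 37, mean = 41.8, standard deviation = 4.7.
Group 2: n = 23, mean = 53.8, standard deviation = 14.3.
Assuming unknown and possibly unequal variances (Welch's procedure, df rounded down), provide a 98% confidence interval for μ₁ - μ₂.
(-19.68, -4.32)

Difference: x̄₁ - x̄₂ = -12.00
SE = √(s₁²/n₁ + s₂²/n₂) = √(4.7²/37 + 14.3²/23) = 3.0802
df = 24.98 → 24 (Welch–Satterthwaite, rounded down)
t* = 2.492

CI: -12.00 ± 2.492 · 3.0802 = -12.00 ± 7.68 = (-19.68, -4.32)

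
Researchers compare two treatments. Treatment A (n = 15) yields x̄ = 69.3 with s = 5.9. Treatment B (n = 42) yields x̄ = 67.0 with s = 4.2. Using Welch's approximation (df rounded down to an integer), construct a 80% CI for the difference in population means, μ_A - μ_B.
(0.10, 4.50)

Difference: x̄₁ - x̄₂ = 2.30
SE = √(s₁²/n₁ + s₂²/n₂) = √(5.9²/15 + 4.2²/42) = 1.6555
df = 19.31 → 19 (Welch–Satterthwaite, rounded down)
t* = 1.328

CI: 2.30 ± 1.328 · 1.6555 = 2.30 ± 2.20 = (0.10, 4.50)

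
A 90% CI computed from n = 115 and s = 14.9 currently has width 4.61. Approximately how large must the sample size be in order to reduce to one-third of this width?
n ≈ 1035

CI width ∝ 1/√n
To reduce width by factor 3, need √n to grow by 3 → need 3² = 9 times as many samples.

Current: n = 115, width = 4.61
New: n = 1035, width ≈ 1.52

Width reduced by factor of 4.61/1.52 = 3.03.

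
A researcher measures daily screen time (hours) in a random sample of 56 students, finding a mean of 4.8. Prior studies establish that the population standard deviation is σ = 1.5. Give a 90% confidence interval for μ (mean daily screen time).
(4.47, 5.13)

z-interval (σ known):
z* = 1.645 for 90% confidence

Margin of error = z* · σ/√n = 1.645 · 1.5/√56 = 0.33

CI: (4.8 - 0.33, 4.8 + 0.33) = (4.47, 5.13)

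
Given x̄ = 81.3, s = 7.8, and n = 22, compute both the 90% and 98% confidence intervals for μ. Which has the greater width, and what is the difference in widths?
98% CI is wider by 2.65

df = 21
90% CI: t* = 1.721, (78.44, 84.16), width = 2 · t* · s/√n = 5.72
98% CI: t* = 2.518, (77.11, 85.49), width = 2 · t* · s/√n = 8.37

The 98% CI is wider by 8.37 - 5.72 = 2.65.
Higher confidence requires a wider interval.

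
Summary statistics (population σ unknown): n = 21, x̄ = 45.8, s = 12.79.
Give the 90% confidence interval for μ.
(40.99, 50.61)

t-interval (σ unknown):
df = n - 1 = 20
t* = 1.725 for 90% confidence

Margin of error = t* · s/√n = 1.725 · 12.79/√21 = 4.81

CI: (40.99, 50.61)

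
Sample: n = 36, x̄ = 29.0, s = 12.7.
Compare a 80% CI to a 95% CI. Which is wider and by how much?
95% CI is wider by 3.06

df = 35
80% CI: t* = 1.306, (26.24, 31.76), width = 2 · t* · s/√n = 5.53
95% CI: t* = 2.030, (24.70, 33.30), width = 2 · t* · s/√n = 8.59

The 95% CI is wider by 8.59 - 5.53 = 3.06.
Higher confidence requires a wider interval.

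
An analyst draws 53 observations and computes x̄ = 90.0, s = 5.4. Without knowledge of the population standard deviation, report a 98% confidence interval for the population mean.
(88.22, 91.78)

t-interval (σ unknown):
df = n - 1 = 52
t* = 2.400 for 98% confidence

Margin of error = t* · s/√n = 2.400 · 5.4/√53 = 1.78

CI: (88.22, 91.78)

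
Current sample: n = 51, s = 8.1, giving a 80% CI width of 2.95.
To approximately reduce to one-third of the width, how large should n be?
n ≈ 459

CI width ∝ 1/√n
To reduce width by factor 3, need √n to grow by 3 → need 3² = 9 times as many samples.

Current: n = 51, width = 2.95
New: n = 459, width ≈ 0.97

Width reduced by factor of 2.95/0.97 = 3.04.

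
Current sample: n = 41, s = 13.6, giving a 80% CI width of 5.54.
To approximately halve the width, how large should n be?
n ≈ 164

CI width ∝ 1/√n
To reduce width by factor 2, need √n to grow by 2 → need 2² = 4 times as many samples.

Current: n = 41, width = 5.54
New: n = 164, width ≈ 2.73

Width reduced by factor of 5.54/2.73 = 2.03.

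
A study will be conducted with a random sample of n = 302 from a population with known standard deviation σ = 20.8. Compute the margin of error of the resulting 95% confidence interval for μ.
Margin of error = 2.35

Margin of error = z* · σ/√n
= 1.960 · 20.8/√302
= 1.960 · 20.8/17.3781
= 2.35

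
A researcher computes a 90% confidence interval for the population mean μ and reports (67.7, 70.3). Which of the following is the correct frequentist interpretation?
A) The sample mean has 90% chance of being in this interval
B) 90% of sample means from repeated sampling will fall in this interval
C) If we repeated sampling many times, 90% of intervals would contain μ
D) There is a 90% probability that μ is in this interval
C

A) Wrong — x̄ is observed and sits in the interval by construction.
B) Wrong — coverage applies to intervals containing μ, not to future x̄ values.
C) Correct — this is the frequentist long-run coverage interpretation.
D) Wrong — μ is fixed; the randomness lives in the interval, not in μ.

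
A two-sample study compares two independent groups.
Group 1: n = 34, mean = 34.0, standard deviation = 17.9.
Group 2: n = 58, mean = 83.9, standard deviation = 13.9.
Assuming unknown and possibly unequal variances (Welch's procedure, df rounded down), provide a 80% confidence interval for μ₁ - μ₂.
(-54.53, -45.27)

Difference: x̄₁ - x̄₂ = -49.90
SE = √(s₁²/n₁ + s₂²/n₂) = √(17.9²/34 + 13.9²/58) = 3.5714
df = 56.38 → 56 (Welch–Satterthwaite, rounded down)
t* = 1.297

CI: -49.90 ± 1.297 · 3.5714 = -49.90 ± 4.63 = (-54.53, -45.27)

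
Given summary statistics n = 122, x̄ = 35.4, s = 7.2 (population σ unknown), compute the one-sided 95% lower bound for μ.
μ ≥ 34.32

Lower bound (one-sided):
t* = 1.658 (one-sided for 95%)
Lower bound = x̄ - t* · s/√n = 35.4 - 1.658 · 7.2/√122 = 34.32

We are 95% confident that μ ≥ 34.32.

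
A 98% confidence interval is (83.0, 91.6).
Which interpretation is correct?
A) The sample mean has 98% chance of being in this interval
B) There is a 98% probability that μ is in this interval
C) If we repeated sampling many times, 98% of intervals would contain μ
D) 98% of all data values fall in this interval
C

A) Wrong — x̄ is observed and sits in the interval by construction.
B) Wrong — μ is fixed; the randomness lives in the interval, not in μ.
C) Correct — this is the frequentist long-run coverage interpretation.
D) Wrong — a CI is about the parameter μ, not individual data values.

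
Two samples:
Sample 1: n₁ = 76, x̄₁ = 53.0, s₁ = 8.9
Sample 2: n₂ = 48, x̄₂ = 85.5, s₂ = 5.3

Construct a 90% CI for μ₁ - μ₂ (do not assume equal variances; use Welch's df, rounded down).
(-34.62, -30.38)

Difference: x̄₁ - x̄₂ = -32.50
SE = √(s₁²/n₁ + s₂²/n₂) = √(8.9²/76 + 5.3²/48) = 1.2757
df = 121.66 → 121 (Welch–Satterthwaite, rounded down)
t* = 1.658

CI: -32.50 ± 1.658 · 1.2757 = -32.50 ± 2.12 = (-34.62, -30.38)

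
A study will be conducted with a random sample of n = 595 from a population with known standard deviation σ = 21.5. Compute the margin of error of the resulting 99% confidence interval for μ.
Margin of error = 2.27

Margin of error = z* · σ/√n
= 2.576 · 21.5/√595
= 2.576 · 21.5/24.3926
= 2.27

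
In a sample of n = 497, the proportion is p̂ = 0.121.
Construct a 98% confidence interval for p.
(0.087, 0.155)

Proportion CI:
SE = √(p̂(1-p̂)/n) = √(0.121 · 0.879 / 497) = 0.01463

z* = 2.326
Margin = z* · SE = 2.326 · 0.01463 = 0.0340

CI: 0.121 ± 0.0340 = (0.087, 0.155)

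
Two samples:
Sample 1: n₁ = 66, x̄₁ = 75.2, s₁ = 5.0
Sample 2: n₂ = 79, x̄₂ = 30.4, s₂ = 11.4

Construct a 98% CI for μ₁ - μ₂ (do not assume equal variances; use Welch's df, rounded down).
(41.44, 48.16)

Difference: x̄₁ - x̄₂ = 44.80
SE = √(s₁²/n₁ + s₂²/n₂) = √(5.0²/66 + 11.4²/79) = 1.4226
df = 110.99 → 110 (Welch–Satterthwaite, rounded down)
t* = 2.361

CI: 44.80 ± 2.361 · 1.4226 = 44.80 ± 3.36 = (41.44, 48.16)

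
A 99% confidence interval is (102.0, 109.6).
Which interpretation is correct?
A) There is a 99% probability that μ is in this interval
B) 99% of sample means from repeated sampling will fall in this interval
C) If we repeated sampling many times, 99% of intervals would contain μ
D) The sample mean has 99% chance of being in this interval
C

A) Wrong — μ is fixed; the randomness lives in the interval, not in μ.
B) Wrong — coverage applies to intervals containing μ, not to future x̄ values.
C) Correct — this is the frequentist long-run coverage interpretation.
D) Wrong — x̄ is observed and sits in the interval by construction.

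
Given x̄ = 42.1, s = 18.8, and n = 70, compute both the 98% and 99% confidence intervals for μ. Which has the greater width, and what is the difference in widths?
99% CI is wider by 1.20

df = 69
98% CI: t* = 2.382, (36.75, 47.45), width = 2 · t* · s/√n = 10.70
99% CI: t* = 2.649, (36.15, 48.05), width = 2 · t* · s/√n = 11.90

The 99% CI is wider by 11.90 - 10.70 = 1.20.
Higher confidence requires a wider interval.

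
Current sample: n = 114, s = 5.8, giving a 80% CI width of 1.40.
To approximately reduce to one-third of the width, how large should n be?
n ≈ 1026

CI width ∝ 1/√n
To reduce width by factor 3, need √n to grow by 3 → need 3² = 9 times as many samples.

Current: n = 114, width = 1.40
New: n = 1026, width ≈ 0.46

Width reduced by factor of 1.40/0.46 = 3.04.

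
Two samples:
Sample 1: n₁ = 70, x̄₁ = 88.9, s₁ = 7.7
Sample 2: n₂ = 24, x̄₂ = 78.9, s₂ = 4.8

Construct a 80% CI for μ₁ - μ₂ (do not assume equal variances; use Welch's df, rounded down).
(8.26, 11.74)

Difference: x̄₁ - x̄₂ = 10.00
SE = √(s₁²/n₁ + s₂²/n₂) = √(7.7²/70 + 4.8²/24) = 1.3442
df = 64.70 → 64 (Welch–Satterthwaite, rounded down)
t* = 1.295

CI: 10.00 ± 1.295 · 1.3442 = 10.00 ± 1.74 = (8.26, 11.74)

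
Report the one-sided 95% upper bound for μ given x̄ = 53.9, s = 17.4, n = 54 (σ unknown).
μ ≤ 57.86

Upper bound (one-sided):
t* = 1.674 (one-sided for 95%)
Upper bound = x̄ + t* · s/√n = 53.9 + 1.674 · 17.4/√54 = 57.86

We are 95% confident that μ ≤ 57.86.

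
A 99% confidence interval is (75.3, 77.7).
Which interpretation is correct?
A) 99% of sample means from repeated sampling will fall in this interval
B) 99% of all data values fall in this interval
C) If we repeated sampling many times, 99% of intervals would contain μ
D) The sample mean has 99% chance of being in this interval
C

A) Wrong — coverage applies to intervals containing μ, not to future x̄ values.
B) Wrong — a CI is about the parameter μ, not individual data values.
C) Correct — this is the frequentist long-run coverage interpretation.
D) Wrong — x̄ is observed and sits in the interval by construction.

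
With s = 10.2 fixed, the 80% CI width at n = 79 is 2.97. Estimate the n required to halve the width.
n ≈ 316

CI width ∝ 1/√n
To reduce width by factor 2, need √n to grow by 2 → need 2² = 4 times as many samples.

Current: n = 79, width = 2.97
New: n = 316, width ≈ 1.47

Width reduced by factor of 2.97/1.47 = 2.02.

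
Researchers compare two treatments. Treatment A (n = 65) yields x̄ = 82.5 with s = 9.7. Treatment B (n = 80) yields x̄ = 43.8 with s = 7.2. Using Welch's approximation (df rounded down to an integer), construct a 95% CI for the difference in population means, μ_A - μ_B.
(35.83, 41.57)

Difference: x̄₁ - x̄₂ = 38.70
SE = √(s₁²/n₁ + s₂²/n₂) = √(9.7²/65 + 7.2²/80) = 1.4476
df = 115.39 → 115 (Welch–Satterthwaite, rounded down)
t* = 1.981

CI: 38.70 ± 1.981 · 1.4476 = 38.70 ± 2.87 = (35.83, 41.57)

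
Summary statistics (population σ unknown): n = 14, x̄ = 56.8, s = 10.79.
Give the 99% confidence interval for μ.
(48.11, 65.49)

t-interval (σ unknown):
df = n - 1 = 13
t* = 3.012 for 99% confidence

Margin of error = t* · s/√n = 3.012 · 10.79/√14 = 8.69

CI: (48.11, 65.49)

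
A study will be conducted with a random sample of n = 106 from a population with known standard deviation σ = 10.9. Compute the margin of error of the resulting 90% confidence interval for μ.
Margin of error = 1.74

Margin of error = z* · σ/√n
= 1.645 · 10.9/√106
= 1.645 · 10.9/10.2956
= 1.74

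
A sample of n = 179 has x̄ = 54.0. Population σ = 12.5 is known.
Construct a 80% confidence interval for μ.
(52.80, 55.20)

z-interval (σ known):
z* = 1.282 for 80% confidence

Margin of error = z* · σ/√n = 1.282 · 12.5/√179 = 1.20

CI: (54.0 - 1.20, 54.0 + 1.20) = (52.80, 55.20)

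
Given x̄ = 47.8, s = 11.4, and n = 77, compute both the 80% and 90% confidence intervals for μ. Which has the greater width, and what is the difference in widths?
90% CI is wider by 0.97

df = 76
80% CI: t* = 1.293, (46.12, 49.48), width = 2 · t* · s/√n = 3.36
90% CI: t* = 1.665, (45.64, 49.96), width = 2 · t* · s/√n = 4.33

The 90% CI is wider by 4.33 - 3.36 = 0.97.
Higher confidence requires a wider interval.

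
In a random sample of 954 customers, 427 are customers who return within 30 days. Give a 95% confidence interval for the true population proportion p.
(0.416, 0.479)

Proportion CI:
p̂ = 427/954 = 0.44759
SE = √(p̂(1-p̂)/n) = √(0.44759 · 0.55241 / 954) = 0.01610

z* = 1.960
Margin = z* · SE = 1.960 · 0.01610 = 0.0316

CI: 0.44759 ± 0.0316 = (0.416, 0.479)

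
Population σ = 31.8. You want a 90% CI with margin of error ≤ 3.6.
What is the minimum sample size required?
n ≥ 212

For margin E ≤ 3.6:
n ≥ (z* · σ / E)²
n ≥ (1.645 · 31.8 / 3.6)²
n ≥ 211.15

Minimum n = 212 (rounding up)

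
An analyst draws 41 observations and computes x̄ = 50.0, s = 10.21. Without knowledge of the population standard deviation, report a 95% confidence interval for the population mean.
(46.78, 53.22)

t-interval (σ unknown):
df = n - 1 = 40
t* = 2.021 for 95% confidence

Margin of error = t* · s/√n = 2.021 · 10.21/√41 = 3.22

CI: (46.78, 53.22)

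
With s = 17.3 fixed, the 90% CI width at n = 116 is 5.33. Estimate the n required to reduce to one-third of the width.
n ≈ 1044

CI width ∝ 1/√n
To reduce width by factor 3, need √n to grow by 3 → need 3² = 9 times as many samples.

Current: n = 116, width = 5.33
New: n = 1044, width ≈ 1.76

Width reduced by factor of 5.33/1.76 = 3.03.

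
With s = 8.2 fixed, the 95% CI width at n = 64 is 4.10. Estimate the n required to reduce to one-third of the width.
n ≈ 576

CI width ∝ 1/√n
To reduce width by factor 3, need √n to grow by 3 → need 3² = 9 times as many samples.

Current: n = 64, width = 4.10
New: n = 576, width ≈ 1.34

Width reduced by factor of 4.10/1.34 = 3.06.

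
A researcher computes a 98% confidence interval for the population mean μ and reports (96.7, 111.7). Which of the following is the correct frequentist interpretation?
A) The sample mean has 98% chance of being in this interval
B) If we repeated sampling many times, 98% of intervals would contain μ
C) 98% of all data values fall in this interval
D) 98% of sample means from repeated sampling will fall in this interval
B

A) Wrong — x̄ is observed and sits in the interval by construction.
B) Correct — this is the frequentist long-run coverage interpretation.
C) Wrong — a CI is about the parameter μ, not individual data values.
D) Wrong — coverage applies to intervals containing μ, not to future x̄ values.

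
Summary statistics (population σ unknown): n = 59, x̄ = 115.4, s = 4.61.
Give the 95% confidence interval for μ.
(114.20, 116.60)

t-interval (σ unknown):
df = n - 1 = 58
t* = 2.002 for 95% confidence

Margin of error = t* · s/√n = 2.002 · 4.61/√59 = 1.20

CI: (114.20, 116.60)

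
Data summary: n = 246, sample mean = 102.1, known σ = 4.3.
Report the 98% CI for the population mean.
(101.46, 102.74)

z-interval (σ known):
z* = 2.326 for 98% confidence

Margin of error = z* · σ/√n = 2.326 · 4.3/√246 = 0.64

CI: (102.1 - 0.64, 102.1 + 0.64) = (101.46, 102.74)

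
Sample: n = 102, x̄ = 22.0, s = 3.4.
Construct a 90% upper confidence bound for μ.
μ ≤ 22.43

Upper bound (one-sided):
t* = 1.290 (one-sided for 90%)
Upper bound = x̄ + t* · s/√n = 22.0 + 1.290 · 3.4/√102 = 22.43

We are 90% confident that μ ≤ 22.43.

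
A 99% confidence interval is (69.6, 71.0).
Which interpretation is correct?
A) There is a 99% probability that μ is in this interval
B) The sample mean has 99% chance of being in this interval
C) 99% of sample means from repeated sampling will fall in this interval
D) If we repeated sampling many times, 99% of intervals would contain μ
D

A) Wrong — μ is fixed; the randomness lives in the interval, not in μ.
B) Wrong — x̄ is observed and sits in the interval by construction.
C) Wrong — coverage applies to intervals containing μ, not to future x̄ values.
D) Correct — this is the frequentist long-run coverage interpretation.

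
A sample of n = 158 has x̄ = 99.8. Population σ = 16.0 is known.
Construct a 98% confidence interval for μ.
(96.84, 102.76)

z-interval (σ known):
z* = 2.326 for 98% confidence

Margin of error = z* · σ/√n = 2.326 · 16.0/√158 = 2.96

CI: (99.8 - 2.96, 99.8 + 2.96) = (96.84, 102.76)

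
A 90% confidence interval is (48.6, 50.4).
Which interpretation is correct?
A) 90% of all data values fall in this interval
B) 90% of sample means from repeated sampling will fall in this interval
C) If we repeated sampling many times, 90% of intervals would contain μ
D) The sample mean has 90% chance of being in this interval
C

A) Wrong — a CI is about the parameter μ, not individual data values.
B) Wrong — coverage applies to intervals containing μ, not to future x̄ values.
C) Correct — this is the frequentist long-run coverage interpretation.
D) Wrong — x̄ is observed and sits in the interval by construction.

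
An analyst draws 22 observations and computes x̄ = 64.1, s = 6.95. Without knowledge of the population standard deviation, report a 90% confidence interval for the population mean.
(61.55, 66.65)

t-interval (σ unknown):
df = n - 1 = 21
t* = 1.721 for 90% confidence

Margin of error = t* · s/√n = 1.721 · 6.95/√22 = 2.55

CI: (61.55, 66.65)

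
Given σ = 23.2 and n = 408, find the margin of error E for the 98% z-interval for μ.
Margin of error = 2.67

Margin of error = z* · σ/√n
= 2.326 · 23.2/√408
= 2.326 · 23.2/20.1990
= 2.67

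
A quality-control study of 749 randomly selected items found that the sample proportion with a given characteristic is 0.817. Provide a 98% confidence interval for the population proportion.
(0.784, 0.850)

Proportion CI:
SE = √(p̂(1-p̂)/n) = √(0.817 · 0.183 / 749) = 0.01413

z* = 2.326
Margin = z* · SE = 2.326 · 0.01413 = 0.0329

CI: 0.817 ± 0.0329 = (0.784, 0.850)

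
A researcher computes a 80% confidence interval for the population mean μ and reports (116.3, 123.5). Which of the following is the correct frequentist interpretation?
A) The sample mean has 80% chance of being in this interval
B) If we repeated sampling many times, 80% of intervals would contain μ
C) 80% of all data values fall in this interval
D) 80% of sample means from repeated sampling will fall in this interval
B

A) Wrong — x̄ is observed and sits in the interval by construction.
B) Correct — this is the frequentist long-run coverage interpretation.
C) Wrong — a CI is about the parameter μ, not individual data values.
D) Wrong — coverage applies to intervals containing μ, not to future x̄ values.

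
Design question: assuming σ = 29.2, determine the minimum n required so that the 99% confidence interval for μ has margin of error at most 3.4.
n ≥ 490

For margin E ≤ 3.4:
n ≥ (z* · σ / E)²
n ≥ (2.576 · 29.2 / 3.4)²
n ≥ 489.44

Minimum n = 490 (rounding up)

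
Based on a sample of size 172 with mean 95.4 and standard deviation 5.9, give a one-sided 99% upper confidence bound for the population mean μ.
μ ≤ 96.46

Upper bound (one-sided):
t* = 2.348 (one-sided for 99%)
Upper bound = x̄ + t* · s/√n = 95.4 + 2.348 · 5.9/√172 = 96.46

We are 99% confident that μ ≤ 96.46.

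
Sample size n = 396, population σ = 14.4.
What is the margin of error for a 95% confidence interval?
Margin of error = 1.42

Margin of error = z* · σ/√n
= 1.960 · 14.4/√396
= 1.960 · 14.4/19.8997
= 1.42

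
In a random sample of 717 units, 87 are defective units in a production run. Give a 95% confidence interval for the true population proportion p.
(0.097, 0.145)

Proportion CI:
p̂ = 87/717 = 0.12134
SE = √(p̂(1-p̂)/n) = √(0.12134 · 0.87866 / 717) = 0.01219

z* = 1.960
Margin = z* · SE = 1.960 · 0.01219 = 0.0239

CI: 0.12134 ± 0.0239 = (0.097, 0.145)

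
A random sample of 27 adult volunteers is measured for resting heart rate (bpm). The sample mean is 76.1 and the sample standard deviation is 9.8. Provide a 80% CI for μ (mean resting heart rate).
(73.62, 78.58)

t-interval (σ unknown):
df = n - 1 = 26
t* = 1.315 for 80% confidence

Margin of error = t* · s/√n = 1.315 · 9.8/√27 = 2.48

CI: (73.62, 78.58)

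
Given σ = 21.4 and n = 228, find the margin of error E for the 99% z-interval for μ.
Margin of error = 3.65

Margin of error = z* · σ/√n
= 2.576 · 21.4/√228
= 2.576 · 21.4/15.0997
= 3.65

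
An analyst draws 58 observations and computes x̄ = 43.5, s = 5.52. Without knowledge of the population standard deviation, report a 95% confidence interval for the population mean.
(42.05, 44.95)

t-interval (σ unknown):
df = n - 1 = 57
t* = 2.002 for 95% confidence

Margin of error = t* · s/√n = 2.002 · 5.52/√58 = 1.45

CI: (42.05, 44.95)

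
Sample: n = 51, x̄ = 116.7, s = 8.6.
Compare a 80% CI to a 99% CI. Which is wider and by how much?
99% CI is wider by 3.32

df = 50
80% CI: t* = 1.299, (115.14, 118.26), width = 2 · t* · s/√n = 3.13
99% CI: t* = 2.678, (113.48, 119.92), width = 2 · t* · s/√n = 6.45

The 99% CI is wider by 6.45 - 3.13 = 3.32.
Higher confidence requires a wider interval.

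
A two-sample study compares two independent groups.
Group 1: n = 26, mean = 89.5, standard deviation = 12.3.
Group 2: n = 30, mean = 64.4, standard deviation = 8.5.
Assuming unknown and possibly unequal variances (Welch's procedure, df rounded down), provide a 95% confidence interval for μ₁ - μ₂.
(19.31, 30.89)

Difference: x̄₁ - x̄₂ = 25.10
SE = √(s₁²/n₁ + s₂²/n₂) = √(12.3²/26 + 8.5²/30) = 2.8683
df = 43.55 → 43 (Welch–Satterthwaite, rounded down)
t* = 2.017

CI: 25.10 ± 2.017 · 2.8683 = 25.10 ± 5.79 = (19.31, 30.89)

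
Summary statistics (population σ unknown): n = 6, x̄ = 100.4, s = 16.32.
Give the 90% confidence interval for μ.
(86.97, 113.83)

t-interval (σ unknown):
df = n - 1 = 5
t* = 2.015 for 90% confidence

Margin of error = t* · s/√n = 2.015 · 16.32/√6 = 13.43

CI: (86.97, 113.83)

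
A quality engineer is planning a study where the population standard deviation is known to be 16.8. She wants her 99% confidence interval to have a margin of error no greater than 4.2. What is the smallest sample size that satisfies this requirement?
n ≥ 107

For margin E ≤ 4.2:
n ≥ (z* · σ / E)²
n ≥ (2.576 · 16.8 / 4.2)²
n ≥ 106.17

Minimum n = 107 (rounding up)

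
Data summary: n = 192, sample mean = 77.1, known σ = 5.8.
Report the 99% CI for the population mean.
(76.02, 78.18)

z-interval (σ known):
z* = 2.576 for 99% confidence

Margin of error = z* · σ/√n = 2.576 · 5.8/√192 = 1.08

CI: (77.1 - 1.08, 77.1 + 1.08) = (76.02, 78.18)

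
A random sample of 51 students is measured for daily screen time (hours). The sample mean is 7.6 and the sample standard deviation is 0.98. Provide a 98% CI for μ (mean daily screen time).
(7.27, 7.93)

t-interval (σ unknown):
df = n - 1 = 50
t* = 2.403 for 98% confidence

Margin of error = t* · s/√n = 2.403 · 0.98/√51 = 0.33

CI: (7.27, 7.93)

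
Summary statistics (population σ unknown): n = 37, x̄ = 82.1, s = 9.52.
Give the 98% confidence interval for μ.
(78.29, 85.91)

t-interval (σ unknown):
df = n - 1 = 36
t* = 2.434 for 98% confidence

Margin of error = t* · s/√n = 2.434 · 9.52/√37 = 3.81

CI: (78.29, 85.91)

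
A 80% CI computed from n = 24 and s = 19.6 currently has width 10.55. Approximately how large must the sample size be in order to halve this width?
n ≈ 96

CI width ∝ 1/√n
To reduce width by factor 2, need √n to grow by 2 → need 2² = 4 times as many samples.

Current: n = 24, width = 10.55
New: n = 96, width ≈ 5.17

Width reduced by factor of 10.55/5.17 = 2.04.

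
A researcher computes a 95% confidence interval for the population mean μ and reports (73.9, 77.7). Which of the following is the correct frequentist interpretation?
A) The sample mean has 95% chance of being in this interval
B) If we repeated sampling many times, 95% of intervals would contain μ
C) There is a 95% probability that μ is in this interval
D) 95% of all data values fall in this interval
B

A) Wrong — x̄ is observed and sits in the interval by construction.
B) Correct — this is the frequentist long-run coverage interpretation.
C) Wrong — μ is fixed; the randomness lives in the interval, not in μ.
D) Wrong — a CI is about the parameter μ, not individual data values.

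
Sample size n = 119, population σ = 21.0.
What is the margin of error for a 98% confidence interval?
Margin of error = 4.48

Margin of error = z* · σ/√n
= 2.326 · 21.0/√119
= 2.326 · 21.0/10.9087
= 4.48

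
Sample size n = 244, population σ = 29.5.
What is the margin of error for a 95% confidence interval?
Margin of error = 3.70

Margin of error = z* · σ/√n
= 1.960 · 29.5/√244
= 1.960 · 29.5/15.6205
= 3.70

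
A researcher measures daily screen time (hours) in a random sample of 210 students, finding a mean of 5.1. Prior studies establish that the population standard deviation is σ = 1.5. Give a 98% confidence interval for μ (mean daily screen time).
(4.86, 5.34)

z-interval (σ known):
z* = 2.326 for 98% confidence

Margin of error = z* · σ/√n = 2.326 · 1.5/√210 = 0.24

CI: (5.1 - 0.24, 5.1 + 0.24) = (4.86, 5.34)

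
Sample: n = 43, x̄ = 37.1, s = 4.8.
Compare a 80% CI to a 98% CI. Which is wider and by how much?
98% CI is wider by 1.63

df = 42
80% CI: t* = 1.302, (36.15, 38.05), width = 2 · t* · s/√n = 1.91
98% CI: t* = 2.418, (35.33, 38.87), width = 2 · t* · s/√n = 3.54

The 98% CI is wider by 3.54 - 1.91 = 1.63.
Higher confidence requires a wider interval.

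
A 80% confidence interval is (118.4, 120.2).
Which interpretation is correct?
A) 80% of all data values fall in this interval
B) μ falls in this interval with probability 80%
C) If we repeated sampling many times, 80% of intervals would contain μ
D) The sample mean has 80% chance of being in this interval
C

A) Wrong — a CI is about the parameter μ, not individual data values.
B) Wrong — μ is fixed; the randomness lives in the interval, not in μ.
C) Correct — this is the frequentist long-run coverage interpretation.
D) Wrong — x̄ is observed and sits in the interval by construction.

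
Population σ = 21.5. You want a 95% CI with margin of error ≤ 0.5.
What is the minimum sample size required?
n ≥ 7104

For margin E ≤ 0.5:
n ≥ (z* · σ / E)²
n ≥ (1.960 · 21.5 / 0.5)²
n ≥ 7103.12

Minimum n = 7104 (rounding up)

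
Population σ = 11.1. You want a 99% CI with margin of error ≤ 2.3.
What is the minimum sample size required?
n ≥ 155

For margin E ≤ 2.3:
n ≥ (z* · σ / E)²
n ≥ (2.576 · 11.1 / 2.3)²
n ≥ 154.55

Minimum n = 155 (rounding up)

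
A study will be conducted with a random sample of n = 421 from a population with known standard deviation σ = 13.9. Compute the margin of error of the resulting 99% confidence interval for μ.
Margin of error = 1.75

Margin of error = z* · σ/√n
= 2.576 · 13.9/√421
= 2.576 · 13.9/20.5183
= 1.75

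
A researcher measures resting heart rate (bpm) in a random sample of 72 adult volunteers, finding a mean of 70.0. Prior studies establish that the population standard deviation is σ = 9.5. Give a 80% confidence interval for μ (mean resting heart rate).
(68.56, 71.44)

z-interval (σ known):
z* = 1.282 for 80% confidence

Margin of error = z* · σ/√n = 1.282 · 9.5/√72 = 1.44

CI: (70.0 - 1.44, 70.0 + 1.44) = (68.56, 71.44)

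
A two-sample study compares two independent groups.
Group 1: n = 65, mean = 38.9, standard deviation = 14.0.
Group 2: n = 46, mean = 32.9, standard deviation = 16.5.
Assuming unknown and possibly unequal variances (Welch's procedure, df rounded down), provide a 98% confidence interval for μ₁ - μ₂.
(-1.08, 13.08)

Difference: x̄₁ - x̄₂ = 6.00
SE = √(s₁²/n₁ + s₂²/n₂) = √(14.0²/65 + 16.5²/46) = 2.9890
df = 86.71 → 86 (Welch–Satterthwaite, rounded down)
t* = 2.370

CI: 6.00 ± 2.370 · 2.9890 = 6.00 ± 7.08 = (-1.08, 13.08)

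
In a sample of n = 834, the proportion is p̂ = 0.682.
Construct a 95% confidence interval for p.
(0.650, 0.714)

Proportion CI:
SE = √(p̂(1-p̂)/n) = √(0.682 · 0.318 / 834) = 0.01613

z* = 1.960
Margin = z* · SE = 1.960 · 0.01613 = 0.0316

CI: 0.682 ± 0.0316 = (0.650, 0.714)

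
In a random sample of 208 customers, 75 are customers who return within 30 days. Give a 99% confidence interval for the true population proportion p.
(0.275, 0.446)

Proportion CI:
p̂ = 75/208 = 0.36058
SE = √(p̂(1-p̂)/n) = √(0.36058 · 0.63942 / 208) = 0.03329

z* = 2.576
Margin = z* · SE = 2.576 · 0.03329 = 0.0858

CI: 0.36058 ± 0.0858 = (0.275, 0.446)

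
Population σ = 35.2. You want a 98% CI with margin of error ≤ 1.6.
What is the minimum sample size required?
n ≥ 2619

For margin E ≤ 1.6:
n ≥ (z* · σ / E)²
n ≥ (2.326 · 35.2 / 1.6)²
n ≥ 2618.57

Minimum n = 2619 (rounding up)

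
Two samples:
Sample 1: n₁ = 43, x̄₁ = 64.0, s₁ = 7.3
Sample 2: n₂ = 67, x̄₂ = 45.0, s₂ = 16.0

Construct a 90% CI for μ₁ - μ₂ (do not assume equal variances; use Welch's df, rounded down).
(15.27, 22.73)

Difference: x̄₁ - x̄₂ = 19.00
SE = √(s₁²/n₁ + s₂²/n₂) = √(7.3²/43 + 16.0²/67) = 2.2495
df = 99.34 → 99 (Welch–Satterthwaite, rounded down)
t* = 1.660

CI: 19.00 ± 1.660 · 2.2495 = 19.00 ± 3.73 = (15.27, 22.73)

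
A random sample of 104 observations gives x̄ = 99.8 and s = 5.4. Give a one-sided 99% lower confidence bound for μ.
μ ≥ 98.55

Lower bound (one-sided):
t* = 2.363 (one-sided for 99%)
Lower bound = x̄ - t* · s/√n = 99.8 - 2.363 · 5.4/√104 = 98.55

We are 99% confident that μ ≥ 98.55.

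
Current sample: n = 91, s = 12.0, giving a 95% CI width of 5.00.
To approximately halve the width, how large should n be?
n ≈ 364

CI width ∝ 1/√n
To reduce width by factor 2, need √n to grow by 2 → need 2² = 4 times as many samples.

Current: n = 91, width = 5.00
New: n = 364, width ≈ 2.47

Width reduced by factor of 5.00/2.47 = 2.02.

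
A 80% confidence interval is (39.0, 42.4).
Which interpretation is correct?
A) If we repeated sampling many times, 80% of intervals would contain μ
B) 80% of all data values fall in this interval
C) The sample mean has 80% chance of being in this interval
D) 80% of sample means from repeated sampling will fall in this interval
A

A) Correct — this is the frequentist long-run coverage interpretation.
B) Wrong — a CI is about the parameter μ, not individual data values.
C) Wrong — x̄ is observed and sits in the interval by construction.
D) Wrong — coverage applies to intervals containing μ, not to future x̄ values.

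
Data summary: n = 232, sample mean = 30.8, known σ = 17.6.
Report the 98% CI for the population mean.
(28.11, 33.49)

z-interval (σ known):
z* = 2.326 for 98% confidence

Margin of error = z* · σ/√n = 2.326 · 17.6/√232 = 2.69

CI: (30.8 - 2.69, 30.8 + 2.69) = (28.11, 33.49)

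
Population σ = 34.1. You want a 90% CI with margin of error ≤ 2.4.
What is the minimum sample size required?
n ≥ 547

For margin E ≤ 2.4:
n ≥ (z* · σ / E)²
n ≥ (1.645 · 34.1 / 2.4)²
n ≥ 546.28

Minimum n = 547 (rounding up)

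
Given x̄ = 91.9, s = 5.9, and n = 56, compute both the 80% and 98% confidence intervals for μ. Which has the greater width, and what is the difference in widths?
98% CI is wider by 1.73

df = 55
80% CI: t* = 1.297, (90.88, 92.92), width = 2 · t* · s/√n = 2.05
98% CI: t* = 2.396, (90.01, 93.79), width = 2 · t* · s/√n = 3.78

The 98% CI is wider by 3.78 - 2.05 = 1.73.
Higher confidence requires a wider interval.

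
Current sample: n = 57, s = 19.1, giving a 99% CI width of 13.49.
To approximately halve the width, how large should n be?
n ≈ 228

CI width ∝ 1/√n
To reduce width by factor 2, need √n to grow by 2 → need 2² = 4 times as many samples.

Current: n = 57, width = 13.49
New: n = 228, width ≈ 6.57

Width reduced by factor of 13.49/6.57 = 2.05.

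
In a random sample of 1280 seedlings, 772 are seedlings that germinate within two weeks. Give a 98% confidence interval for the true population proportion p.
(0.571, 0.635)

Proportion CI:
p̂ = 772/1280 = 0.60313
SE = √(p̂(1-p̂)/n) = √(0.60313 · 0.39687 / 1280) = 0.01367

z* = 2.326
Margin = z* · SE = 2.326 · 0.01367 = 0.0318

CI: 0.60313 ± 0.0318 = (0.571, 0.635)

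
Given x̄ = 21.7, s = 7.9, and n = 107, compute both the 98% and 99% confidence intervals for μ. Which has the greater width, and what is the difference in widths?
99% CI is wider by 0.40

df = 106
98% CI: t* = 2.362, (19.90, 23.50), width = 2 · t* · s/√n = 3.61
99% CI: t* = 2.623, (19.70, 23.70), width = 2 · t* · s/√n = 4.01

The 99% CI is wider by 4.01 - 3.61 = 0.40.
Higher confidence requires a wider interval.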